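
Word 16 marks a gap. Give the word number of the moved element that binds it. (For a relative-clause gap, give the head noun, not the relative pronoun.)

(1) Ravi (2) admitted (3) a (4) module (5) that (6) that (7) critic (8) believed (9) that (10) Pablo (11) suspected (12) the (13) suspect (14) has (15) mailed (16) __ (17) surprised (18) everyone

The gap at 16 is the object of "mailed", inside a relative clause.
The relative pronoun is "that" (word 5); it is bound by the head noun immediately before it.
Its filler is the head noun "module", at word 4.

4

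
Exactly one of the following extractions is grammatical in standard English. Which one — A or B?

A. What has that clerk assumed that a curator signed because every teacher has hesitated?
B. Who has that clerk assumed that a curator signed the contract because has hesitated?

A

In B, the wh-phrase is extracted from inside an adjunct island (introduced by "because"), which blocks movement.
In A, the extraction path crosses only that-complement boundaries, which are transparent.
So A is grammatical.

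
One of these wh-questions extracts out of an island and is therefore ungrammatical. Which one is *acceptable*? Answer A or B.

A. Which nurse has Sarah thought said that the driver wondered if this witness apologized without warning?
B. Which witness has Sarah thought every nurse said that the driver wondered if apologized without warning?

In B, the wh-phrase is extracted from inside a wh-island (introduced by "if"), which blocks movement.
In A, the extraction path crosses only that-complement boundaries, which are transparent.
So A is grammatical.

A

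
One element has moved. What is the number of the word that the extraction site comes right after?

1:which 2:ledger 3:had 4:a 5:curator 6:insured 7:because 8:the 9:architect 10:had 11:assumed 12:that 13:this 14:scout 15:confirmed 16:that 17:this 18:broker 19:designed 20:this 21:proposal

6

The displaced element is "which ledger" (word 2).
It functions as the direct object of "insured", so the gap sits immediately after word 6 ("insured").
Base order: A curator had insured which ledger because the architect had assumed that this scout confirmed that this broker designed this proposal.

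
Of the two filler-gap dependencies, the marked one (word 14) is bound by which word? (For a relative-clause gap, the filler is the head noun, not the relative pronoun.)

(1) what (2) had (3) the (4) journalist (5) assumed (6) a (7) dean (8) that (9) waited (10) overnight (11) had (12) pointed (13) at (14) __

The marked gap is the object of the preposition "at" of "pointed".
Its filler is the fronted wh-phrase "what", at word 1.
(The other dependency links word 7 to a gap after word 8.)

1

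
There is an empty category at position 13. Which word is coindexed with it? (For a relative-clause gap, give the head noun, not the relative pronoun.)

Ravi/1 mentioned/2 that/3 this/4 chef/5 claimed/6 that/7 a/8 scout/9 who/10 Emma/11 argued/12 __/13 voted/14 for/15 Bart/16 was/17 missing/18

The gap at 13 is the subject of "voted", inside a relative clause.
The relative pronoun is "who" (word 10); it is bound by the head noun immediately before it.
Its filler is the head noun "scout", at word 9.

9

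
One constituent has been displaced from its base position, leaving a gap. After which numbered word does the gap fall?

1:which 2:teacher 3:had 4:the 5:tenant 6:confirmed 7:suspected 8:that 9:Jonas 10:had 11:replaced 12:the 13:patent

6

The displaced element is "which teacher" (word 2).
It is linked across 1 clause boundary (Ø).
It functions as the subject of "suspected", so the gap sits immediately after word 6 ("confirmed").
Base order: The tenant had confirmed which teacher suspected that Jonas had replaced the patent.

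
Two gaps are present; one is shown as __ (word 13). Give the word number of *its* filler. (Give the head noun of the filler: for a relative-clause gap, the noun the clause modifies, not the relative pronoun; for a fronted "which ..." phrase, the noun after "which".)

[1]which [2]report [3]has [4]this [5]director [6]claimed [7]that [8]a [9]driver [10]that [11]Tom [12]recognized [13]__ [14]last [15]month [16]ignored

9

The marked gap is inside the relative clause, the direct object of "recognized".
Its filler is the head noun "driver" (via "that"), at word 9.
(The other dependency links word 2 to a gap after word 16.)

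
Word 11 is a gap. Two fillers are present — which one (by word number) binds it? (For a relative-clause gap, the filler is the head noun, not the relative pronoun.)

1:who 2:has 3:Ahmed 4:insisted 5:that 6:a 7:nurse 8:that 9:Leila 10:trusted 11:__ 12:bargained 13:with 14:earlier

The marked gap is inside the relative clause, the direct object of "trusted".
Its filler is the head noun "nurse" (via "that"), at word 7.
(The other dependency links word 1 to a gap after word 13.)

7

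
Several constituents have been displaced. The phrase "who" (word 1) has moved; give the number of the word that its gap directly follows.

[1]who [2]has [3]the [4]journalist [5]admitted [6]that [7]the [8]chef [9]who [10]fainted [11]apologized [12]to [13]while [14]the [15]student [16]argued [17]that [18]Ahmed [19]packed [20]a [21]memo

The displaced element is "who" (word 1).
It is linked across 1 clause boundary (that).
It functions as the object of the preposition "to" of "apologized", so the gap sits immediately after word 12 ("to").
Base order: The journalist has admitted that the chef who fainted apologized to who while the student argued that Ahmed packed a memo.

12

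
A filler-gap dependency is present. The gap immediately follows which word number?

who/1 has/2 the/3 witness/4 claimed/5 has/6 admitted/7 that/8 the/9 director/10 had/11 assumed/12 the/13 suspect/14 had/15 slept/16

5

The displaced element is "who" (word 1).
It is linked across 1 clause boundary (Ø).
It functions as the subject of "admitted", so the gap sits immediately after word 5 ("claimed").
Base order: The witness has claimed that who has admitted that the director had assumed the suspect had slept.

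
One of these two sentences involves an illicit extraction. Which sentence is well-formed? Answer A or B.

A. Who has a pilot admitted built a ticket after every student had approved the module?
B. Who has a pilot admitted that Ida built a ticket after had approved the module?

In B, the wh-phrase is extracted from inside an adjunct island (introduced by "after"), which blocks movement.
In A, the extraction path crosses only that-complement boundaries, which are transparent.
So A is grammatical.

A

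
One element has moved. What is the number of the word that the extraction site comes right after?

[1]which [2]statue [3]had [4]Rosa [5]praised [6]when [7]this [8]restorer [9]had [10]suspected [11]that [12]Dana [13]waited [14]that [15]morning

5

The displaced element is "which statue" (word 2).
It functions as the direct object of "praised", so the gap sits immediately after word 5 ("praised").
Base order: Rosa had praised which statue when this restorer had suspected that Dana waited that morning.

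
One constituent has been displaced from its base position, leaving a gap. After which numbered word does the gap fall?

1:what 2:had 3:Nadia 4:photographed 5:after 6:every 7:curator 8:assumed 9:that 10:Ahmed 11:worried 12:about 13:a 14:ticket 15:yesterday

The displaced element is "what" (word 1).
It functions as the direct object of "photographed", so the gap sits immediately after word 4 ("photographed").
Base order: Nadia had photographed what after every curator assumed that Ahmed worried about a ticket yesterday.

4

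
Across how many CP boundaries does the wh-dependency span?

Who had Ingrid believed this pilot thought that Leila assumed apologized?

"who" is extracted from the subject of "apologized".
Boundaries crossed, outermost first: [Ø], [that], [Ø] — 3 in total.

3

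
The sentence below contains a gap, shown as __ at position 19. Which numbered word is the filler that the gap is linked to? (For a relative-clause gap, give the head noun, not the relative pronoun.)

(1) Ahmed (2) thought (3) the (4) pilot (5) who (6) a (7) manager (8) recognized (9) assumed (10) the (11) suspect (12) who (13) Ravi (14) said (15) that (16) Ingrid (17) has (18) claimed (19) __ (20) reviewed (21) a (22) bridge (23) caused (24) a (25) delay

The gap at 19 is the subject of "reviewed", inside a relative clause.
The relative pronoun is "who" (word 12); it is bound by the head noun immediately before it.
Its filler is the head noun "suspect", at word 11.

11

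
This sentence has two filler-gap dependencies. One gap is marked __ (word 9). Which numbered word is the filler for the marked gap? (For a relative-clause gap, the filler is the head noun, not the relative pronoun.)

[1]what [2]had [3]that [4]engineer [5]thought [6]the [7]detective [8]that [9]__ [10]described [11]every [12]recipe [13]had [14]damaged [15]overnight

The marked gap is inside the relative clause, the subject of "described".
Its filler is the head noun "detective" (via "that"), at word 7.
(The other dependency links word 1 to a gap after word 14.)

7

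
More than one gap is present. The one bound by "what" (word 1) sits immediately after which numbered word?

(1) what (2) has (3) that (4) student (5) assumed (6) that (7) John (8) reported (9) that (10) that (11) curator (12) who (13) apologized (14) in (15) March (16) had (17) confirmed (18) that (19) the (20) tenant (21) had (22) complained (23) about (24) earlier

The displaced element is "what" (word 1).
It is linked across 3 clause boundaries (that → that → that).
It functions as the object of the preposition "about" of "complained", so the gap sits immediately after word 23 ("about").
Base order: That student has assumed that John reported that that curator who apologized in March had confirmed that the tenant had complained about what earlier.

23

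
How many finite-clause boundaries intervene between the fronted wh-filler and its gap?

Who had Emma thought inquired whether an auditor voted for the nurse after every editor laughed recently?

1

"who" is extracted from the subject of "inquired".
Boundaries crossed, outermost first: [Ø] — 1 in total.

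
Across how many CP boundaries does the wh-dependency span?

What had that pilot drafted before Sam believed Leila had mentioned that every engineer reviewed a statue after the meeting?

0

"what" originates inside the matrix clause — no clause boundary is crossed.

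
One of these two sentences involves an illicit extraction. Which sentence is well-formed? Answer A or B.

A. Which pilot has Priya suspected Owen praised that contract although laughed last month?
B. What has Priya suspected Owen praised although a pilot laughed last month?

B

In A, the wh-phrase is extracted from inside an adjunct island (introduced by "although"), which blocks movement.
In B, the extraction path crosses only that-complement boundaries, which are transparent.
So B is grammatical.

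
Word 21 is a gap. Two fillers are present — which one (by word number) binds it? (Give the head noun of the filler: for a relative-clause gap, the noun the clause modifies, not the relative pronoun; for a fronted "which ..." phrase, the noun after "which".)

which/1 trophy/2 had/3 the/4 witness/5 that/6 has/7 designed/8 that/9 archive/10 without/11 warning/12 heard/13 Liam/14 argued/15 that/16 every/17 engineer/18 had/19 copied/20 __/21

2

The marked gap is the direct object of "copied".
Its filler is the fronted wh-phrase "which trophy", at word 2.
(The other dependency links word 5 to a gap after word 6.)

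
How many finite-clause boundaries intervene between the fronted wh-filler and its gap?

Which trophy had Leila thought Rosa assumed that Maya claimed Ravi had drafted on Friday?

"which trophy" is extracted from the object of "drafted".
Boundaries crossed, outermost first: [Ø], [that], [Ø] — 3 in total.

3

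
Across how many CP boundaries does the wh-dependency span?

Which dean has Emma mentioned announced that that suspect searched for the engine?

1

"which dean" is extracted from the subject of "announced".
Boundaries crossed, outermost first: [Ø] — 1 in total.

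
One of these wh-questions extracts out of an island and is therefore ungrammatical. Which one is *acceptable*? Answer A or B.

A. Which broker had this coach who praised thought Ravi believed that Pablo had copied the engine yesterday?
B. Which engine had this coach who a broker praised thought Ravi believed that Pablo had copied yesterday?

In A, the wh-phrase is extracted from inside a complex-NP island (relative clause) (introduced by "who"), which blocks movement.
In B, the extraction path crosses only that-complement boundaries, which are transparent.
So B is grammatical.

B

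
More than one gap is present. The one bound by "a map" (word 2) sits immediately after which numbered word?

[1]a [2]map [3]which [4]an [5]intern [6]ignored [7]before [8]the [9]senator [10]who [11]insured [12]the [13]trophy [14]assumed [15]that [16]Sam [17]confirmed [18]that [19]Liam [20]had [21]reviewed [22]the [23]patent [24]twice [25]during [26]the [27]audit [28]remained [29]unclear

The displaced element is "a map" (word 2).
It functions as the direct object of "ignored", so the gap sits immediately after word 6 ("ignored").
Base order: An intern ignored a map before the senator who insured the trophy assumed that Sam confirmed that Liam had reviewed the patent twice during the audit.

6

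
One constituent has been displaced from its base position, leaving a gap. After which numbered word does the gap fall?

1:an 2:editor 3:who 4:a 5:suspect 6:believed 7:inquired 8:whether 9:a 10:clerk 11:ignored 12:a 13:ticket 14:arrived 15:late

The displaced element is "an editor" (word 2).
It is linked across 1 clause boundary (Ø).
It functions as the subject of "inquired", so the gap sits immediately after word 6 ("believed").
Base order: A suspect believed an editor inquired whether a clerk ignored a ticket.

6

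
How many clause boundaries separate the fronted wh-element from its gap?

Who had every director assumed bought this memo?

1

"who" is extracted from the subject of "bought".
Boundaries crossed, outermost first: [Ø] — 1 in total.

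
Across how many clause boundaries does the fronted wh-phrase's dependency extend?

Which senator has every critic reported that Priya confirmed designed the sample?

"which senator" is extracted from the subject of "designed".
Boundaries crossed, outermost first: [that], [Ø] — 2 in total.

2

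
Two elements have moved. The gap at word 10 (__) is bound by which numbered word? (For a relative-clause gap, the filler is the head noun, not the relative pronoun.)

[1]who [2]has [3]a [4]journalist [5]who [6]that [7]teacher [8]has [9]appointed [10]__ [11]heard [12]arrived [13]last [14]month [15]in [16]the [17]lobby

4

The marked gap is inside the relative clause, the direct object of "appointed".
Its filler is the head noun "journalist" (via "who"), at word 4.
(The other dependency links word 1 to a gap after word 11.)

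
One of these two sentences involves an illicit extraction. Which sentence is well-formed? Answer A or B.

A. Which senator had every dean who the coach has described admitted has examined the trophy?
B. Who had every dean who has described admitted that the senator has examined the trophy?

A

In B, the wh-phrase is extracted from inside a complex-NP island (relative clause) (introduced by "who"), which blocks movement.
In A, the extraction path crosses only that-complement boundaries, which are transparent.
So A is grammatical.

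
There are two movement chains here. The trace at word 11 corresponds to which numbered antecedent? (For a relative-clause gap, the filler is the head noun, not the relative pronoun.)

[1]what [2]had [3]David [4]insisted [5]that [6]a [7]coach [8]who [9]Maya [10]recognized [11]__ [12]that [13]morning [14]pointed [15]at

The marked gap is inside the relative clause, the direct object of "recognized".
Its filler is the head noun "coach" (via "who"), at word 7.
(The other dependency links word 1 to a gap after word 15.)

7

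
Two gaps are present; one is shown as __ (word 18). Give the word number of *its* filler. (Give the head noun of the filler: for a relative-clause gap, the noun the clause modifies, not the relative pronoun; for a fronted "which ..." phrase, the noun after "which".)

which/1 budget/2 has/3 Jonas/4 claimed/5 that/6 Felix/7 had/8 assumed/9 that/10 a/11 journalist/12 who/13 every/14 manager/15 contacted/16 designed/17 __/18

2

The marked gap is the direct object of "designed".
Its filler is the fronted wh-phrase "which budget", at word 2.
(The other dependency links word 12 to a gap after word 16.)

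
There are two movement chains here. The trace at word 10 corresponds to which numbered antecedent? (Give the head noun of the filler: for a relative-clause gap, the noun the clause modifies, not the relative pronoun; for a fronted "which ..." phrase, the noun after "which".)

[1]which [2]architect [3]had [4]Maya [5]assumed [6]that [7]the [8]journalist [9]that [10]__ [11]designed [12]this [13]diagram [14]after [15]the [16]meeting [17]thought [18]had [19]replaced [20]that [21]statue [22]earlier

8

The marked gap is inside the relative clause, the subject of "designed".
Its filler is the head noun "journalist" (via "that"), at word 8.
(The other dependency links word 2 to a gap after word 17.)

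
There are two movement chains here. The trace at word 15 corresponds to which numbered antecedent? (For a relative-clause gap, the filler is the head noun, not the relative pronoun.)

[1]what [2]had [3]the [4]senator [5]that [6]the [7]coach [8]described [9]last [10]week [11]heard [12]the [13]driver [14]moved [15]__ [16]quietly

The marked gap is the direct object of "moved".
Its filler is the fronted wh-phrase "what", at word 1.
(The other dependency links word 4 to a gap after word 8.)

1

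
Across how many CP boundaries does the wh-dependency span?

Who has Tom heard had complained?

1

"who" is extracted from the subject of "complained".
Boundaries crossed, outermost first: [Ø] — 1 in total.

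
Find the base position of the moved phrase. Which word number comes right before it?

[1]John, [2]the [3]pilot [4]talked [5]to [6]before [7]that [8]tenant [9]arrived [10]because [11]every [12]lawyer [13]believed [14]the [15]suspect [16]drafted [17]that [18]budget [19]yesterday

The displaced element is "John" (word 1).
It functions as the object of the preposition "to" of "talked", so the gap sits immediately after word 5 ("to").
Base order: The pilot talked to John before that tenant arrived because every lawyer believed the suspect drafted that budget yesterday.

5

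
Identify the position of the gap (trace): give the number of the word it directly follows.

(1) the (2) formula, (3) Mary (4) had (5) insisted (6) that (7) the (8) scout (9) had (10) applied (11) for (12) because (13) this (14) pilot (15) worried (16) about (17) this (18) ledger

11

The displaced element is "the formula" (word 2).
It is linked across 1 clause boundary (that).
It functions as the object of the preposition "for" of "applied", so the gap sits immediately after word 11 ("for").
Base order: Mary had insisted that the scout had applied for the formula because this pilot worried about this ledger.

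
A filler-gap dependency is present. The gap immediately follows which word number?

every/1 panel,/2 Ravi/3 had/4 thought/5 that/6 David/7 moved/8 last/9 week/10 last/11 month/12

The displaced element is "every panel" (word 2).
It is linked across 1 clause boundary (that).
It functions as the direct object of "moved", so the gap sits immediately after word 8 ("moved").
Base order: Ravi had thought that David moved every panel last week last month.

8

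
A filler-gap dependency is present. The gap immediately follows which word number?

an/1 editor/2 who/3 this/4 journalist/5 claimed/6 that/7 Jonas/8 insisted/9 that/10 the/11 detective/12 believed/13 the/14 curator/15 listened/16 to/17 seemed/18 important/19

17

The displaced element is "an editor" (word 2).
It is linked across 3 clause boundaries (that → that → Ø).
It functions as the object of the preposition "to" of "listened", so the gap sits immediately after word 17 ("to").
Base order: This journalist claimed that Jonas insisted that the detective believed the curator listened to an editor.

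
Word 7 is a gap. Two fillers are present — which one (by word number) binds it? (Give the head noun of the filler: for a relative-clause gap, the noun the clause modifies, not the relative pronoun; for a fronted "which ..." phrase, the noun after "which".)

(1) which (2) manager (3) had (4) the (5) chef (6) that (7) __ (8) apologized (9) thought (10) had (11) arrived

The marked gap is inside the relative clause, the subject of "apologized".
Its filler is the head noun "chef" (via "that"), at word 5.
(The other dependency links word 2 to a gap after word 9.)

5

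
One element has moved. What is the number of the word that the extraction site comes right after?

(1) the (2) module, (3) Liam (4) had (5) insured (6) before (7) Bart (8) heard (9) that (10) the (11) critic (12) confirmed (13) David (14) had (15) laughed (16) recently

5

The displaced element is "the module" (word 2).
It functions as the direct object of "insured", so the gap sits immediately after word 5 ("insured").
Base order: Liam had insured the module before Bart heard that the critic confirmed David had laughed recently.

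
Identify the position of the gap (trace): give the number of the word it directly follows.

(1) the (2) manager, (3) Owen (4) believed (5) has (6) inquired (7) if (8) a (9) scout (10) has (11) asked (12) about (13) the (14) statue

The displaced element is "the manager" (word 2).
It is linked across 1 clause boundary (Ø).
It functions as the subject of "inquired", so the gap sits immediately after word 4 ("believed").
Base order: Owen believed that the manager has inquired if a scout has asked about the statue.

4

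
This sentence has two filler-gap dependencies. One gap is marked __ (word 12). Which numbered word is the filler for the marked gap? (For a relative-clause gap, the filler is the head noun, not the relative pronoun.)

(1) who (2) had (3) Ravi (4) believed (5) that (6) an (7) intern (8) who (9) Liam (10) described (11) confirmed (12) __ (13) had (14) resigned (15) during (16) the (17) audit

1

The marked gap is the subject of "resigned".
Its filler is the fronted wh-phrase "who", at word 1.
(The other dependency links word 7 to a gap after word 10.)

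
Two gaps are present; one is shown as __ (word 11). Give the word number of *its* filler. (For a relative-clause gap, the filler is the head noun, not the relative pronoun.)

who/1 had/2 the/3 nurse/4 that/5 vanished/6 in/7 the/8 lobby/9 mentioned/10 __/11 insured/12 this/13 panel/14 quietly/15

1

The marked gap is the subject of "insured".
Its filler is the fronted wh-phrase "who", at word 1.
(The other dependency links word 4 to a gap after word 5.)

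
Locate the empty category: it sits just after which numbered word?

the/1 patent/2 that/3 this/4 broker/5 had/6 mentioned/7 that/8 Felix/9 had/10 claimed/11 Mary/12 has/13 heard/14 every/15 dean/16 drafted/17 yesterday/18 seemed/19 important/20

The displaced element is "the patent" (word 2).
It is linked across 3 clause boundaries (that → Ø → Ø).
It functions as the direct object of "drafted", so the gap sits immediately after word 17 ("drafted").
Base order: This broker had mentioned that Felix had claimed Mary has heard every dean drafted the patent yesterday.

17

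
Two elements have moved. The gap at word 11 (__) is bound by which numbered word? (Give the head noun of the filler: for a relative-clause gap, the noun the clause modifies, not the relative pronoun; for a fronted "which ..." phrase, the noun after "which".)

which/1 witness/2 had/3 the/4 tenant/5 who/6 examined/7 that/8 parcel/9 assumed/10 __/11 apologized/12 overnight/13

The marked gap is the subject of "apologized".
Its filler is the fronted wh-phrase "which witness", at word 2.
(The other dependency links word 5 to a gap after word 6.)

2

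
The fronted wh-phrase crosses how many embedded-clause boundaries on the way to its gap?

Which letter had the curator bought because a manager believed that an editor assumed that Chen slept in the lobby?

0

"which letter" originates inside the matrix clause — no clause boundary is crossed.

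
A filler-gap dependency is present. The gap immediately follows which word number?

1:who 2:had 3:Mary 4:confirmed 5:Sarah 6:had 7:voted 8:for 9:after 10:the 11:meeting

8

The displaced element is "who" (word 1).
It is linked across 1 clause boundary (Ø).
It functions as the object of the preposition "for" of "voted", so the gap sits immediately after word 8 ("for").
Base order: Mary had confirmed Sarah had voted for who after the meeting.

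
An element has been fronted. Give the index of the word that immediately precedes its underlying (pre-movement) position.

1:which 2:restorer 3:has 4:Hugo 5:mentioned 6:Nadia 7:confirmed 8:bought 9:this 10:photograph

7

The displaced element is "which restorer" (word 2).
It is linked across 2 clause boundaries (Ø → Ø).
It functions as the subject of "bought", so the gap sits immediately after word 7 ("confirmed").
Base order: Hugo has mentioned Nadia confirmed that which restorer bought this photograph.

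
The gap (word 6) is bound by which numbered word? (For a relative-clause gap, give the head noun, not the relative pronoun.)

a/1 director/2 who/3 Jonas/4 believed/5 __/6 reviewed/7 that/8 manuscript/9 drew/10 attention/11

The gap at 6 is the subject of "reviewed", inside a relative clause.
The relative pronoun is "who" (word 3); it is bound by the head noun immediately before it.
Its filler is the head noun "director", at word 2.

2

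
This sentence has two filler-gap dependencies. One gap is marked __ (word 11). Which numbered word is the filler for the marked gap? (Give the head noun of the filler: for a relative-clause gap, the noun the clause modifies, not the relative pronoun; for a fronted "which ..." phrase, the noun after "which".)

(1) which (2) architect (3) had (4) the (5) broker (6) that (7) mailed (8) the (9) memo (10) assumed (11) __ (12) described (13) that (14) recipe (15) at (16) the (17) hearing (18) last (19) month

2

The marked gap is the subject of "described".
Its filler is the fronted wh-phrase "which architect", at word 2.
(The other dependency links word 5 to a gap after word 6.)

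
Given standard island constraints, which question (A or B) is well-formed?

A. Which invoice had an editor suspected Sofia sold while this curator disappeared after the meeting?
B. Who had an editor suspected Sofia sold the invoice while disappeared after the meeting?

A

In B, the wh-phrase is extracted from inside an adjunct island (introduced by "while"), which blocks movement.
In A, the extraction path crosses only that-complement boundaries, which are transparent.
So A is grammatical.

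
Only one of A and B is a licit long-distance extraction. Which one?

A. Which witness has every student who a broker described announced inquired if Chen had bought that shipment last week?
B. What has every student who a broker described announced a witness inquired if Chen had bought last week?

In B, the wh-phrase is extracted from inside a wh-island (introduced by "if"), which blocks movement.
In A, the extraction path crosses only that-complement boundaries, which are transparent.
So A is grammatical.

A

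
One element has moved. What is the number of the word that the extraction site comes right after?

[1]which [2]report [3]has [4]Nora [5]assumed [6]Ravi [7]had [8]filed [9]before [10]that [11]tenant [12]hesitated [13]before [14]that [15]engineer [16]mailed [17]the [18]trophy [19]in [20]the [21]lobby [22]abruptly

The displaced element is "which report" (word 2).
It is linked across 1 clause boundary (Ø).
It functions as the direct object of "filed", so the gap sits immediately after word 8 ("filed").
Base order: Nora has assumed Ravi had filed which report before that tenant hesitated before that engineer mailed the trophy in the lobby abruptly.

8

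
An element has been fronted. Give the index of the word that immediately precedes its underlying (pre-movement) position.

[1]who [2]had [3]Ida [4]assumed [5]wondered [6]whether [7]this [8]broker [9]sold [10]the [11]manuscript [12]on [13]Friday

The displaced element is "who" (word 1).
It is linked across 1 clause boundary (Ø).
It functions as the subject of "wondered", so the gap sits immediately after word 4 ("assumed").
Base order: Ida had assumed that who wondered whether this broker sold the manuscript on Friday.

4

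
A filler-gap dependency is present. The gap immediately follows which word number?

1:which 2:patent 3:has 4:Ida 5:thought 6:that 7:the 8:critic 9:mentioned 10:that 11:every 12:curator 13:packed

The displaced element is "which patent" (word 2).
It is linked across 2 clause boundaries (that → that).
It functions as the direct object of "packed", so the gap sits immediately after word 13 ("packed").
Base order: Ida has thought that the critic mentioned that every curator packed which patent.

13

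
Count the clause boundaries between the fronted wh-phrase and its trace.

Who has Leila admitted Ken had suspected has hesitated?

2

"who" is extracted from the subject of "hesitated".
Boundaries crossed, outermost first: [Ø], [Ø] — 2 in total.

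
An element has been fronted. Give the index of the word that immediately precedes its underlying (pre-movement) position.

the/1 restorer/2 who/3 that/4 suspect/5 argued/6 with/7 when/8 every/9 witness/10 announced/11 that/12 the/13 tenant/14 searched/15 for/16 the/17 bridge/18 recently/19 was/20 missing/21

7

The displaced element is "the restorer" (word 2).
It functions as the object of the preposition "with" of "argued", so the gap sits immediately after word 7 ("with").
Base order: That suspect argued with the restorer when every witness announced that the tenant searched for the bridge recently.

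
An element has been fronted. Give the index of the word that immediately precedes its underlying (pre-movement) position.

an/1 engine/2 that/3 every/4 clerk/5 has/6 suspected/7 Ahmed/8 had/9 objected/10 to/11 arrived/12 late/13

11

The displaced element is "an engine" (word 2).
It is linked across 1 clause boundary (Ø).
It functions as the object of the preposition "to" of "objected", so the gap sits immediately after word 11 ("to").
Base order: Every clerk has suspected Ahmed had objected to an engine.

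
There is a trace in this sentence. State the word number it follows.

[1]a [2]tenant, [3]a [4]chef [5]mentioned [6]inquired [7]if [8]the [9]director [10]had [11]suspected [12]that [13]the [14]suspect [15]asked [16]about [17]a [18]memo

The displaced element is "a tenant" (word 2).
It is linked across 1 clause boundary (Ø).
It functions as the subject of "inquired", so the gap sits immediately after word 5 ("mentioned").
Base order: A chef mentioned a tenant inquired if the director had suspected that the suspect asked about a memo.

5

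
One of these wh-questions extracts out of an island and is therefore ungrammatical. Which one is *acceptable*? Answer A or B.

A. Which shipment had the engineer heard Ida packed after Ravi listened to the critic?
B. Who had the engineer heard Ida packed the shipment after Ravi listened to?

A

In B, the wh-phrase is extracted from inside an adjunct island (introduced by "after"), which blocks movement.
In A, the extraction path crosses only that-complement boundaries, which are transparent.
So A is grammatical.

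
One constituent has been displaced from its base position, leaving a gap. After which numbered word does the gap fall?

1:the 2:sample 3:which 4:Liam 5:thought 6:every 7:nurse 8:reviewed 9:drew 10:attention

The displaced element is "the sample" (word 2).
It is linked across 1 clause boundary (Ø).
It functions as the direct object of "reviewed", so the gap sits immediately after word 8 ("reviewed").
Base order: Liam thought every nurse reviewed the sample.

8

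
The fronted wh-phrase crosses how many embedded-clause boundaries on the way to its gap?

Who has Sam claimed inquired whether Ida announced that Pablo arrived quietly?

"who" is extracted from the subject of "inquired".
Boundaries crossed, outermost first: [Ø] — 1 in total.

1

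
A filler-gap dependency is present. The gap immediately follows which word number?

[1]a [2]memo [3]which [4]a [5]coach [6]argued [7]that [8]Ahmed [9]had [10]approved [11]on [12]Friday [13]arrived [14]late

10

The displaced element is "a memo" (word 2).
It is linked across 1 clause boundary (that).
It functions as the direct object of "approved", so the gap sits immediately after word 10 ("approved").
Base order: A coach argued that Ahmed had approved a memo on Friday.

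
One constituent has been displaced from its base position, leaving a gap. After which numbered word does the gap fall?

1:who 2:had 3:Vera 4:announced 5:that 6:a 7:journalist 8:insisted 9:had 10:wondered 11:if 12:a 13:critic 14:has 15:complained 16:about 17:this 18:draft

8

The displaced element is "who" (word 1).
It is linked across 2 clause boundaries (that → Ø).
It functions as the subject of "wondered", so the gap sits immediately after word 8 ("insisted").
Base order: Vera had announced that a journalist insisted that who had wondered if a critic has complained about this draft.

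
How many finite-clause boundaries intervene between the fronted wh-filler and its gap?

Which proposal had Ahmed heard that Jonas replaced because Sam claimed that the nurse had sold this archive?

1

"which proposal" is extracted from the object of "replaced".
Boundaries crossed, outermost first: [that] — 1 in total.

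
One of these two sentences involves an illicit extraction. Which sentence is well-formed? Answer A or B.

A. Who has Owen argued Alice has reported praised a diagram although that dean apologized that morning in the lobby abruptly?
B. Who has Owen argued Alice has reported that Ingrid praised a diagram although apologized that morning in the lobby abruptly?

In B, the wh-phrase is extracted from inside an adjunct island (introduced by "although"), which blocks movement.
In A, the extraction path crosses only that-complement boundaries, which are transparent.
So A is grammatical.

A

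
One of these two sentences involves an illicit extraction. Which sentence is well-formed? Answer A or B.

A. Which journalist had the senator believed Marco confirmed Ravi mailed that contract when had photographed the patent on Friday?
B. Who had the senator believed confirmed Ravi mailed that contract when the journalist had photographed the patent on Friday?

In A, the wh-phrase is extracted from inside an adjunct island (introduced by "when"), which blocks movement.
In B, the extraction path crosses only that-complement boundaries, which are transparent.
So B is grammatical.

B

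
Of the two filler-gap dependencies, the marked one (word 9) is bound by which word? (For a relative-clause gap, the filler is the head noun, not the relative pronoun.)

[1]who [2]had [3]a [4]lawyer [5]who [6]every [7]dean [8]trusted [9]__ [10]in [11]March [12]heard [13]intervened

The marked gap is inside the relative clause, the direct object of "trusted".
Its filler is the head noun "lawyer" (via "who"), at word 4.
(The other dependency links word 1 to a gap after word 12.)

4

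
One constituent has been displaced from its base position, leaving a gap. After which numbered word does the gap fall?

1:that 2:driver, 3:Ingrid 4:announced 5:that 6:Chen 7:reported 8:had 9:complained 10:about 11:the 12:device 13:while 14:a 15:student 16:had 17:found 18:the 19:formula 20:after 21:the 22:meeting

The displaced element is "that driver" (word 2).
It is linked across 2 clause boundaries (that → Ø).
It functions as the subject of "complained", so the gap sits immediately after word 7 ("reported").
Base order: Ingrid announced that Chen reported that that driver had complained about the device while a student had found the formula after the meeting.

7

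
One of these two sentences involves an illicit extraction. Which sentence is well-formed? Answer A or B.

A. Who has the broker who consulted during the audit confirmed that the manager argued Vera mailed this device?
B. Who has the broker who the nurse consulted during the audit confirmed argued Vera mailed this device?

In A, the wh-phrase is extracted from inside a complex-NP island (relative clause) (introduced by "who"), which blocks movement.
In B, the extraction path crosses only that-complement boundaries, which are transparent.
So B is grammatical.

B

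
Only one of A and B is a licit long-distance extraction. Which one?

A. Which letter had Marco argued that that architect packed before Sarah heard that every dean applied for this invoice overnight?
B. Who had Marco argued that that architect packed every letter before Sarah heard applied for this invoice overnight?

In B, the wh-phrase is extracted from inside an adjunct island (introduced by "before"), which blocks movement.
In A, the extraction path crosses only that-complement boundaries, which are transparent.
So A is grammatical.

A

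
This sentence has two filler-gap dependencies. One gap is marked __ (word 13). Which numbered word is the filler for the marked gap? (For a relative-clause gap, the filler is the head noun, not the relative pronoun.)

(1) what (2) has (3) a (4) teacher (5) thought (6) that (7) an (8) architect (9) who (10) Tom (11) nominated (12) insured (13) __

The marked gap is the direct object of "insured".
Its filler is the fronted wh-phrase "what", at word 1.
(The other dependency links word 8 to a gap after word 11.)

1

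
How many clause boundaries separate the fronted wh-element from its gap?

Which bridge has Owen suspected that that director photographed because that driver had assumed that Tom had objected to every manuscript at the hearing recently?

"which bridge" is extracted from the object of "photographed".
Boundaries crossed, outermost first: [that] — 1 in total.

1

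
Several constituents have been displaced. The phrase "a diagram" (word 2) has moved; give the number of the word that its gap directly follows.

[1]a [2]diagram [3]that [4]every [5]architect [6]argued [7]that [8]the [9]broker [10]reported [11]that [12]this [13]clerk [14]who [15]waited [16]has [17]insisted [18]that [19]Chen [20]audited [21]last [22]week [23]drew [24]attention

20

The displaced element is "a diagram" (word 2).
It is linked across 3 clause boundaries (that → that → that).
It functions as the direct object of "audited", so the gap sits immediately after word 20 ("audited").
Base order: Every architect argued that the broker reported that this clerk who waited has insisted that Chen audited a diagram last week.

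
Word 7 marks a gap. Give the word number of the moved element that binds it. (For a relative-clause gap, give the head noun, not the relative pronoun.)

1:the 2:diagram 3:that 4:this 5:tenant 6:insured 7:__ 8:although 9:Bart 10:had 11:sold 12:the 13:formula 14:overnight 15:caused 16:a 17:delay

The gap at 7 is the object of "insured", inside a relative clause.
The relative pronoun is "that" (word 3); it is bound by the head noun immediately before it.
Its filler is the head noun "diagram", at word 2.

2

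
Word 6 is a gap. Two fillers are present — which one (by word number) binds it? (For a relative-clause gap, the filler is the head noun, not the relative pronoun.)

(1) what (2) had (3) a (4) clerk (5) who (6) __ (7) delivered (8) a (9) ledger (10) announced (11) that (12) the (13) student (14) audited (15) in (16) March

4

The marked gap is inside the relative clause, the subject of "delivered".
Its filler is the head noun "clerk" (via "who"), at word 4.
(The other dependency links word 1 to a gap after word 14.)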